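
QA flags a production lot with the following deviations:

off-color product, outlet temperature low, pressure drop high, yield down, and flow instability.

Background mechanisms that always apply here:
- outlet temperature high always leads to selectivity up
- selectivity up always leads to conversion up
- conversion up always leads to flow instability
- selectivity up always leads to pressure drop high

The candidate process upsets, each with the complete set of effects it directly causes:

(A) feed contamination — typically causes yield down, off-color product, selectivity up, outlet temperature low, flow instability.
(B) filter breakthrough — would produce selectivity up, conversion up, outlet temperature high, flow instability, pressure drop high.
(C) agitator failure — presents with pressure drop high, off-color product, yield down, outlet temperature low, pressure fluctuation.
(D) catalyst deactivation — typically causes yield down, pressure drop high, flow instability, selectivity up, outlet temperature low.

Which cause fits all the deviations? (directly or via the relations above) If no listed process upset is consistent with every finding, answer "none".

For each candidate, compare predicted effects to what was observed:
(A) feed contamination — off-color product +; outlet temperature low +; pressure drop high + (by selectivity up → pressure drop high); yield down +; flow instability +
(B) filter breakthrough — fails on off-color product, outlet temperature low, yield down (predicts outlet temperature high, not outlet temperature low)
(C) agitator failure — off-color product +; outlet temperature low +; pressure drop high +; yield down +; flow instability -
(D) catalyst deactivation — off-color product -; outlet temperature low +; pressure drop high +; yield down +; flow instability +
(A) is the only candidate with no mismatches.

A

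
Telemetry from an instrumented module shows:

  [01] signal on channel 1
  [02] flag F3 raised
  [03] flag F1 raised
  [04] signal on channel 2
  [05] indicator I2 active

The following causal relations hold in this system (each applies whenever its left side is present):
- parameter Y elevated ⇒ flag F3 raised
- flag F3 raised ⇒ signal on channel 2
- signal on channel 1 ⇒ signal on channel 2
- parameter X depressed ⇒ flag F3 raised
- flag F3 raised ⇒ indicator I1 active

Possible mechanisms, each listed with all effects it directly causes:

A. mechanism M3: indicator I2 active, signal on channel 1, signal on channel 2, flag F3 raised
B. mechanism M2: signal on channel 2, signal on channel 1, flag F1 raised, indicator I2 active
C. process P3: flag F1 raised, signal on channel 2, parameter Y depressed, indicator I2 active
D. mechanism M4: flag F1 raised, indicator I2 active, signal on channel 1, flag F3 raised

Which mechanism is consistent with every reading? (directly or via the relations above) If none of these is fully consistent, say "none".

For each candidate, compare predicted effects to what was observed:
(A) mechanism M3 — does not account for flag F1 raised
(B) mechanism M2 — signal on channel 1 yes; flag F3 raised NO; flag F1 raised yes; signal on channel 2 yes; indicator I2 active yes
(C) process P3 — does not account for signal on channel 1, flag F3 raised
(D) mechanism M4 — signal on channel 1 yes; flag F3 raised yes; flag F1 raised yes; signal on channel 2 yes (via flag F3 raised → signal on channel 2); indicator I2 active yes
Only (D) is consistent with every observation.

D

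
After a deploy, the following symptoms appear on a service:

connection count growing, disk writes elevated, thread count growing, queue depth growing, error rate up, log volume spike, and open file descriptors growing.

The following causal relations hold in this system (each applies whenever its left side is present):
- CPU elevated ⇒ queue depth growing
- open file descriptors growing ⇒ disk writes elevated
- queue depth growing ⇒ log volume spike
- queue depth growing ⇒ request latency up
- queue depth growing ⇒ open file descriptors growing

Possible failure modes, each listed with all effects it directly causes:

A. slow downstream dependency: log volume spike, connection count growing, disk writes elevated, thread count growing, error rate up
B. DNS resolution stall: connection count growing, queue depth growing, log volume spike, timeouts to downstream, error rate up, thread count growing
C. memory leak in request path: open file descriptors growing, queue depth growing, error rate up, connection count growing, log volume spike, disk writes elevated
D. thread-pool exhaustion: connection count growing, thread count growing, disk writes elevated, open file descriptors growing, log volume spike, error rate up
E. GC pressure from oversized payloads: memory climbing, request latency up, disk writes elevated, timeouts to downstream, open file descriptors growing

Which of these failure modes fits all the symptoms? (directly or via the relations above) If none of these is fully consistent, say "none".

Testing each hypothesis:
(A) slow downstream dependency — does not account for queue depth growing, open file descriptors growing
(B) DNS resolution stall — accounts for every observation (disk writes elevated by queue depth growing → open file descriptors growing → disk writes elevated)
(C) memory leak in request path — connection count growing match; disk writes elevated match; thread count growing miss; queue depth growing match; error rate up match; log volume spike match; open file descriptors growing match
(D) thread-pool exhaustion — connection count growing match; disk writes elevated match; thread count growing match; queue depth growing miss; error rate up match; log volume spike match; open file descriptors growing match
(E) GC pressure from oversized payloads — connection count growing miss; disk writes elevated match; thread count growing miss; queue depth growing miss; error rate up miss; log volume spike miss; open file descriptors growing match
Only (B) is consistent with every observation.

B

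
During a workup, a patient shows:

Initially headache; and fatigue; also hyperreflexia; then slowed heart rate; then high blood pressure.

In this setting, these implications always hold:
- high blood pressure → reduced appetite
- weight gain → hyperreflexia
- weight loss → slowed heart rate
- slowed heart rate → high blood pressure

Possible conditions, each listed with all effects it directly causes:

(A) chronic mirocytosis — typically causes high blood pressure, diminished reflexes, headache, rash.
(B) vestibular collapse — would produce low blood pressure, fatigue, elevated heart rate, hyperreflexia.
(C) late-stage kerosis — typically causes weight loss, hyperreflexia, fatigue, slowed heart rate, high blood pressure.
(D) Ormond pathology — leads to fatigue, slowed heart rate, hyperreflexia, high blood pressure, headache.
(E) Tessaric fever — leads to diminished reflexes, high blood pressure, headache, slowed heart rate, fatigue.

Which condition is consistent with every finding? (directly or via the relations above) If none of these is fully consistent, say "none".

D

Per-candidate check:
(A) chronic mirocytosis — headache +; fatigue -; hyperreflexia -; slowed heart rate -; high blood pressure +
(B) vestibular collapse — headache -; fatigue +; hyperreflexia +; slowed heart rate -; high blood pressure -
(C) late-stage kerosis — headache -; fatigue +; hyperreflexia +; slowed heart rate +; high blood pressure +
(D) Ormond pathology — headache +; fatigue +; hyperreflexia +; slowed heart rate +; high blood pressure +
(E) Tessaric fever — fails on hyperreflexia (predicts diminished reflexes, not hyperreflexia)
(D) is the only candidate with no mismatches.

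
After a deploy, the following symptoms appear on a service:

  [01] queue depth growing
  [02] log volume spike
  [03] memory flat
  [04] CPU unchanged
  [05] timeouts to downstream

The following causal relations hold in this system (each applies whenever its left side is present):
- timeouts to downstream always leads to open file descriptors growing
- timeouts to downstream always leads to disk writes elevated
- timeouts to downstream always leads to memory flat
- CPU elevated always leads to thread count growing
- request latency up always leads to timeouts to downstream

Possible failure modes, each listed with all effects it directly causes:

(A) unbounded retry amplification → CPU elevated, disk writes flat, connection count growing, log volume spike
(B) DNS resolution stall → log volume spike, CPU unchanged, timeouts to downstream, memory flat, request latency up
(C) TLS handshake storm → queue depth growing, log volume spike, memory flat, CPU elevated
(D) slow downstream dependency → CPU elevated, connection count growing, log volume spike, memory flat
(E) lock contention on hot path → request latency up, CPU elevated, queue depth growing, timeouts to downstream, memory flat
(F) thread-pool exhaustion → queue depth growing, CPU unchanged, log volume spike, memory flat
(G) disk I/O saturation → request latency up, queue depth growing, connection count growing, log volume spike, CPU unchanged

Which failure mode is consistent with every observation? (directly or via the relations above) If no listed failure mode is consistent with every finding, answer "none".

For each candidate, compare predicted effects to what was observed:
(A) unbounded retry amplification — queue depth growing -; log volume spike +; memory flat -; CPU unchanged -; timeouts to downstream -
(B) DNS resolution stall — queue depth growing -; log volume spike +; memory flat +; CPU unchanged +; timeouts to downstream +
(C) TLS handshake storm — queue depth growing +; log volume spike +; memory flat +; CPU unchanged -; timeouts to downstream -
(D) slow downstream dependency — fails on queue depth growing, CPU unchanged, timeouts to downstream (predicts CPU elevated, not CPU unchanged)
(E) lock contention on hot path — fails on log volume spike, CPU unchanged (predicts CPU elevated, not CPU unchanged)
(F) thread-pool exhaustion — queue depth growing +; log volume spike +; memory flat +; CPU unchanged +; timeouts to downstream -
(G) disk I/O saturation — queue depth growing +; log volume spike +; memory flat + (by request latency up → timeouts to downstream → memory flat); CPU unchanged +; timeouts to downstream + (by request latency up → timeouts to downstream)
Only (G) is consistent with every observation.

G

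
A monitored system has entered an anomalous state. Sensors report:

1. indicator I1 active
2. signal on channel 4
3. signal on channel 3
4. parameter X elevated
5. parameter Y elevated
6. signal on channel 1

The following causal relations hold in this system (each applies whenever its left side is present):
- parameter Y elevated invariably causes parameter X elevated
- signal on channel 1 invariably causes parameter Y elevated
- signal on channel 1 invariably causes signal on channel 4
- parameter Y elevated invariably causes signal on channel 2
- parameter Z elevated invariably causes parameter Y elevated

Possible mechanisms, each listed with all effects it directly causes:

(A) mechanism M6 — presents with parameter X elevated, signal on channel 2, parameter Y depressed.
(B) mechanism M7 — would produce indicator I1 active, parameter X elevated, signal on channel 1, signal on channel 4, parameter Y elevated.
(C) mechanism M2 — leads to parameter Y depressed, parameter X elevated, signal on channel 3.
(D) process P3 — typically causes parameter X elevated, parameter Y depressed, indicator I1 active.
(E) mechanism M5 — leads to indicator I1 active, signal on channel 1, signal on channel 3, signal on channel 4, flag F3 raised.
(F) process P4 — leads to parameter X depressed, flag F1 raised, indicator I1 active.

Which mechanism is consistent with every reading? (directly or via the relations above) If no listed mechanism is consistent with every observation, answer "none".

Testing each hypothesis:
(A) mechanism M6 — indicator I1 active -; signal on channel 4 -; signal on channel 3 -; parameter X elevated +; parameter Y elevated -; signal on channel 1 -
(B) mechanism M7 — indicator I1 active +; signal on channel 4 +; signal on channel 3 -; parameter X elevated +; parameter Y elevated +; signal on channel 1 +
(C) mechanism M2 — indicator I1 active -; signal on channel 4 -; signal on channel 3 +; parameter X elevated +; parameter Y elevated -; signal on channel 1 -
(D) process P3 — indicator I1 active +; signal on channel 4 -; signal on channel 3 -; parameter X elevated +; parameter Y elevated -; signal on channel 1 -
(E) mechanism M5 — accounts for every observation (parameter X elevated by signal on channel 1 → parameter Y elevated → parameter X elevated)
(F) process P4 — indicator I1 active +; signal on channel 4 -; signal on channel 3 -; parameter X elevated -; parameter Y elevated -; signal on channel 1 -
Only (E) is consistent with every observation.

E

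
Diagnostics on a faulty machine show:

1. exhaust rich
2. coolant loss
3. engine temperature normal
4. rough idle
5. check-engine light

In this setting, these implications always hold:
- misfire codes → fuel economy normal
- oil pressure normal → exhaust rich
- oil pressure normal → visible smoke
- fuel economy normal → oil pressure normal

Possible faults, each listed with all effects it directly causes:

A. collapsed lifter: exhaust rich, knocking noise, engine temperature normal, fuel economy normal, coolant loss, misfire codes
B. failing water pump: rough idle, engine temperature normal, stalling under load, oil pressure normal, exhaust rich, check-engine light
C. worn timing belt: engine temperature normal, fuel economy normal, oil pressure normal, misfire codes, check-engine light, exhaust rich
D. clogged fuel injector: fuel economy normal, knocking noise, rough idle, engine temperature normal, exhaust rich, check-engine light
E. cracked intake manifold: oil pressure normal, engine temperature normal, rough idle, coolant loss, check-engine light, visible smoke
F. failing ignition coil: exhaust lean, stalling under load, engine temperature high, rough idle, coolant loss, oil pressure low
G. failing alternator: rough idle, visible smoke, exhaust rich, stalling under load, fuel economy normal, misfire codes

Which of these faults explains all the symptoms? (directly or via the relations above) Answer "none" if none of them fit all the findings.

E

Testing each hypothesis:
(A) collapsed lifter — does not account for rough idle, check-engine light
(B) failing water pump — does not account for coolant loss
(C) worn timing belt — does not account for coolant loss, rough idle
(D) clogged fuel injector — does not account for coolant loss
(E) cracked intake manifold — accounts for every observation (exhaust rich by oil pressure normal → exhaust rich)
(F) failing ignition coil — exhaust rich ✗; coolant loss ✓; engine temperature normal ✗; rough idle ✓; check-engine light ✗
(G) failing alternator — exhaust rich ✓; coolant loss ✗; engine temperature normal ✗; rough idle ✓; check-engine light ✗
(E) alone accounts for all the evidence.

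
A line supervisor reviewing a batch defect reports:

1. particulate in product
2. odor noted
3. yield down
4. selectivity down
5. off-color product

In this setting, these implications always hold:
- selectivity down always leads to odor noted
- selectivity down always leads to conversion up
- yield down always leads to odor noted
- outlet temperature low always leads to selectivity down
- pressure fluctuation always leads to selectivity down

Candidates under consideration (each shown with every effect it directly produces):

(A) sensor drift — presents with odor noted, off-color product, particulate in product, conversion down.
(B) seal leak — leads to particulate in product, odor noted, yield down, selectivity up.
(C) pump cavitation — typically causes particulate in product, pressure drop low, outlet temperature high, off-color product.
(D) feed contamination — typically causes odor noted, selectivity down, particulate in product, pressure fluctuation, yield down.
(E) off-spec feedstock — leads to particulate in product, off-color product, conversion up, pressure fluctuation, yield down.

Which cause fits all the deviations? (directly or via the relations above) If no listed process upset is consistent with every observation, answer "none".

E

For each candidate, compare predicted effects to what was observed:
(A) sensor drift — does not account for yield down, selectivity down
(B) seal leak — fails on selectivity down, off-color product (predicts selectivity up, not selectivity down)
(C) pump cavitation — particulate in product match; odor noted miss; yield down miss; selectivity down miss; off-color product match
(D) feed contamination — particulate in product match; odor noted match; yield down match; selectivity down match; off-color product miss
(E) off-spec feedstock — particulate in product match; odor noted match (by yield down → odor noted); yield down match; selectivity down match (by pressure fluctuation → selectivity down); off-color product match
Only (E) is consistent with every observation.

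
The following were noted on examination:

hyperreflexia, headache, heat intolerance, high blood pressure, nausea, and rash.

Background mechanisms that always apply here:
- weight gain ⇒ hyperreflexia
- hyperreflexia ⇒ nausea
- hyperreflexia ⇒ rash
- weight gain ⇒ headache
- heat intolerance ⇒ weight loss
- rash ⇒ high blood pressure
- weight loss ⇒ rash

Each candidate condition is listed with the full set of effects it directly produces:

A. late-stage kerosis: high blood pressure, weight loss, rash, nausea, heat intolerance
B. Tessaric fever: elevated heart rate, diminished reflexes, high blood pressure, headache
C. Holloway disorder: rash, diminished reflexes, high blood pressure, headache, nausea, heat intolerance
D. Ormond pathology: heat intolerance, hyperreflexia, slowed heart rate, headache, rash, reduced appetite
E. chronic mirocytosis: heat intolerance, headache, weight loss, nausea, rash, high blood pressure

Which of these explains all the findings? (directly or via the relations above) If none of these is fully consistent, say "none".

D

Per-candidate check:
(A) late-stage kerosis — hyperreflexia ✗; headache ✗; heat intolerance ✓; high blood pressure ✓; nausea ✓; rash ✓
(B) Tessaric fever — hyperreflexia ✗; headache ✓; heat intolerance ✗; high blood pressure ✓; nausea ✗; rash ✗
(C) Holloway disorder — hyperreflexia ✗; headache ✓; heat intolerance ✓; high blood pressure ✓; nausea ✓; rash ✓
(D) Ormond pathology — hyperreflexia ✓; headache ✓; heat intolerance ✓; high blood pressure ✓ (through rash → high blood pressure); nausea ✓ (through hyperreflexia → nausea); rash ✓
(E) chronic mirocytosis — hyperreflexia ✗; headache ✓; heat intolerance ✓; high blood pressure ✓; nausea ✓; rash ✓
(D) alone accounts for all the evidence.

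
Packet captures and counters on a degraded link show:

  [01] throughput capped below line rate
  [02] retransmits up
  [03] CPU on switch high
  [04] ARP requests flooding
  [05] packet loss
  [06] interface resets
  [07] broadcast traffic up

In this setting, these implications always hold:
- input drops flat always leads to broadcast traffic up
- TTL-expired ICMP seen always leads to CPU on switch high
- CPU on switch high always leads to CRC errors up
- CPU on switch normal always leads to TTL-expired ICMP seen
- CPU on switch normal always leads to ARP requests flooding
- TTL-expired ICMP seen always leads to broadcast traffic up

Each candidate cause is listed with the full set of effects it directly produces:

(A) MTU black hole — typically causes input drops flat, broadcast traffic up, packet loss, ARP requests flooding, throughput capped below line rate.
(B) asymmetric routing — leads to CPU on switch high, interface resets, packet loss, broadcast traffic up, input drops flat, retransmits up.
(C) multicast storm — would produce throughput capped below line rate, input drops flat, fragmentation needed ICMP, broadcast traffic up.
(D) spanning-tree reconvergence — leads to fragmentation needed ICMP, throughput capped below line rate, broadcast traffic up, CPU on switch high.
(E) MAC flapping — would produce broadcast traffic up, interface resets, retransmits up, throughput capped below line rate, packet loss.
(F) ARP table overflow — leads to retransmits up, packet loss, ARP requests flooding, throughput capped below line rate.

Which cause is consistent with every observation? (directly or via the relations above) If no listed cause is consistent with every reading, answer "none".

none

For each candidate, compare predicted effects to what was observed:
(A) MTU black hole — does not account for retransmits up, CPU on switch high, interface resets
(B) asymmetric routing — throughput capped below line rate -; retransmits up +; CPU on switch high +; ARP requests flooding -; packet loss +; interface resets +; broadcast traffic up +
(C) multicast storm — does not account for retransmits up, CPU on switch high, ARP requests flooding, packet loss, interface resets
(D) spanning-tree reconvergence — throughput capped below line rate +; retransmits up -; CPU on switch high +; ARP requests flooding -; packet loss -; interface resets -; broadcast traffic up +
(E) MAC flapping — throughput capped below line rate +; retransmits up +; CPU on switch high -; ARP requests flooding -; packet loss +; interface resets +; broadcast traffic up +
(F) ARP table overflow — throughput capped below line rate +; retransmits up +; CPU on switch high -; ARP requests flooding +; packet loss +; interface resets -; broadcast traffic up -
None of the listed candidates fits everything.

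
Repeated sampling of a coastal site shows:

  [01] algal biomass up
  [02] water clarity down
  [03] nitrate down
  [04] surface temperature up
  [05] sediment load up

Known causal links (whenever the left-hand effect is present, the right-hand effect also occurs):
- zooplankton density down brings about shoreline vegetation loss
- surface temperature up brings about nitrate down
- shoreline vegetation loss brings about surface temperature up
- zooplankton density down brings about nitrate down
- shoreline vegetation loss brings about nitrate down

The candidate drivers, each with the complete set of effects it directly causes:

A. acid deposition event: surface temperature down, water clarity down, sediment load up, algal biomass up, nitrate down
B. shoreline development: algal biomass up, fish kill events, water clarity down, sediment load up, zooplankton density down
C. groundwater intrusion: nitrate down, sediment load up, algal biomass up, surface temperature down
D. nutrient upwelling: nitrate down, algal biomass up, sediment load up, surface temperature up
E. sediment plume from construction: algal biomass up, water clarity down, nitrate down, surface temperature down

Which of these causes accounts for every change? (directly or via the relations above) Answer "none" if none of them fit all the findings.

For each candidate, compare predicted effects to what was observed:
(A) acid deposition event — algal biomass up match; water clarity down match; nitrate down match; surface temperature up miss; sediment load up match
(B) shoreline development — algal biomass up match; water clarity down match; nitrate down match (through zooplankton density down → nitrate down); surface temperature up match (through zooplankton density down → shoreline vegetation loss → surface temperature up); sediment load up match
(C) groundwater intrusion — algal biomass up match; water clarity down miss; nitrate down match; surface temperature up miss; sediment load up match
(D) nutrient upwelling — algal biomass up match; water clarity down miss; nitrate down match; surface temperature up match; sediment load up match
(E) sediment plume from construction — algal biomass up match; water clarity down match; nitrate down match; surface temperature up miss; sediment load up miss
(B) alone accounts for all the evidence.

B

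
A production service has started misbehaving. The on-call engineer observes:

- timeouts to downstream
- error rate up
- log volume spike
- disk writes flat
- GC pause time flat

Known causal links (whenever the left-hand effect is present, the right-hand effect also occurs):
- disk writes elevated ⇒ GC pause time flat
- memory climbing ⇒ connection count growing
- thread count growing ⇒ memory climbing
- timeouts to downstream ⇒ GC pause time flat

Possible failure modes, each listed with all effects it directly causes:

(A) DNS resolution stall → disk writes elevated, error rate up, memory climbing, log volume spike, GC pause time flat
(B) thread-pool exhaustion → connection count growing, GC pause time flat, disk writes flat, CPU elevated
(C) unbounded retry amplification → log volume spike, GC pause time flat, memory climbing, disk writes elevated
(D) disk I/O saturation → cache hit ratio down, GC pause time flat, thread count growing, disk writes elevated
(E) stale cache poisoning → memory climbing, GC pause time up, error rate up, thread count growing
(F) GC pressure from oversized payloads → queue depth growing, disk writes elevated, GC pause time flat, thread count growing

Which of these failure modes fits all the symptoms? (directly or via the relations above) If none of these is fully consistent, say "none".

Testing each hypothesis:
(A) DNS resolution stall — timeouts to downstream miss; error rate up match; log volume spike match; disk writes flat miss; GC pause time flat match
(B) thread-pool exhaustion — does not account for timeouts to downstream, error rate up, log volume spike
(C) unbounded retry amplification — timeouts to downstream miss; error rate up miss; log volume spike match; disk writes flat miss; GC pause time flat match
(D) disk I/O saturation — fails on timeouts to downstream, error rate up, log volume spike, disk writes flat (predicts disk writes elevated, not disk writes flat)
(E) stale cache poisoning — timeouts to downstream miss; error rate up match; log volume spike miss; disk writes flat miss; GC pause time flat miss
(F) GC pressure from oversized payloads — timeouts to downstream miss; error rate up miss; log volume spike miss; disk writes flat miss; GC pause time flat match
Every candidate fails on at least one observation.

none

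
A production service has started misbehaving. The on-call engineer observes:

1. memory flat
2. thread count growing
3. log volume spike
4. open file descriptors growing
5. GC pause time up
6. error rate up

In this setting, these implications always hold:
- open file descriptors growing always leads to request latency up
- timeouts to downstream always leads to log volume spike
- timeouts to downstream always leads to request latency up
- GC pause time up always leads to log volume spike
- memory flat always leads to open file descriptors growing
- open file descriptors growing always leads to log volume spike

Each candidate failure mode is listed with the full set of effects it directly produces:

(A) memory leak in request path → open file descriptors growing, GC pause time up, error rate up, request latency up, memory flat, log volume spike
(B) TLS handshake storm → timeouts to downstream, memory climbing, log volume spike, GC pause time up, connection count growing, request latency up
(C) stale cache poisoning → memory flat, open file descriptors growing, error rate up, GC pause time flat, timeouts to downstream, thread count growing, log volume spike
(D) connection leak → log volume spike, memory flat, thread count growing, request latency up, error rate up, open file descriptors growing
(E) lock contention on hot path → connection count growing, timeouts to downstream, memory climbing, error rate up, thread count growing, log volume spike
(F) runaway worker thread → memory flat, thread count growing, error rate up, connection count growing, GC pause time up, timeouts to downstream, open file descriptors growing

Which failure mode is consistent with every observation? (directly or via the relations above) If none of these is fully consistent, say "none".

F

Testing each hypothesis:
(A) memory leak in request path — memory flat ✓; thread count growing ✗; log volume spike ✓; open file descriptors growing ✓; GC pause time up ✓; error rate up ✓
(B) TLS handshake storm — fails on memory flat, thread count growing, open file descriptors growing, error rate up (predicts memory climbing, not memory flat)
(C) stale cache poisoning — memory flat ✓; thread count growing ✓; log volume spike ✓; open file descriptors growing ✓; GC pause time up ✗; error rate up ✓
(D) connection leak — does not account for GC pause time up
(E) lock contention on hot path — fails on memory flat, open file descriptors growing, GC pause time up (predicts memory climbing, not memory flat)
(F) runaway worker thread — accounts for every observation (log volume spike via timeouts to downstream → log volume spike)
(F) alone accounts for all the evidence.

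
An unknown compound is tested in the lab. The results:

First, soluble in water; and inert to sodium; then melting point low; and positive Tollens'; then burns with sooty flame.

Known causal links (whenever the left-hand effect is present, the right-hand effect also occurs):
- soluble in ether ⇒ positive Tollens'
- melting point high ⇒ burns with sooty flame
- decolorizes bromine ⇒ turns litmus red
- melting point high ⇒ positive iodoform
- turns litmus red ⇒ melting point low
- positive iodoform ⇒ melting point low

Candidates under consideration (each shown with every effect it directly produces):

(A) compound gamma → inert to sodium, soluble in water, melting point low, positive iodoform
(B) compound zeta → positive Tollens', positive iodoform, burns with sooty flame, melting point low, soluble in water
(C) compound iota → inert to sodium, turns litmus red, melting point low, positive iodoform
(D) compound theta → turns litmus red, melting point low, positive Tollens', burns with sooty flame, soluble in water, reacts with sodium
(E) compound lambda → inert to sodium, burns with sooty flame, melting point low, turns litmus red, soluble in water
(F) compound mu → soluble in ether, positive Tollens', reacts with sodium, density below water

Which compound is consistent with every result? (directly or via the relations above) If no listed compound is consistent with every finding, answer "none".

Checking each candidate against the observations:
(A) compound gamma — does not account for positive Tollens', burns with sooty flame
(B) compound zeta — soluble in water +; inert to sodium -; melting point low +; positive Tollens' +; burns with sooty flame +
(C) compound iota — does not account for soluble in water, positive Tollens', burns with sooty flame
(D) compound theta — fails on inert to sodium (predicts reacts with sodium, not inert to sodium)
(E) compound lambda — does not account for positive Tollens'
(F) compound mu — fails on soluble in water, inert to sodium, melting point low, burns with sooty flame (predicts reacts with sodium, not inert to sodium)
Every candidate fails on at least one observation.

none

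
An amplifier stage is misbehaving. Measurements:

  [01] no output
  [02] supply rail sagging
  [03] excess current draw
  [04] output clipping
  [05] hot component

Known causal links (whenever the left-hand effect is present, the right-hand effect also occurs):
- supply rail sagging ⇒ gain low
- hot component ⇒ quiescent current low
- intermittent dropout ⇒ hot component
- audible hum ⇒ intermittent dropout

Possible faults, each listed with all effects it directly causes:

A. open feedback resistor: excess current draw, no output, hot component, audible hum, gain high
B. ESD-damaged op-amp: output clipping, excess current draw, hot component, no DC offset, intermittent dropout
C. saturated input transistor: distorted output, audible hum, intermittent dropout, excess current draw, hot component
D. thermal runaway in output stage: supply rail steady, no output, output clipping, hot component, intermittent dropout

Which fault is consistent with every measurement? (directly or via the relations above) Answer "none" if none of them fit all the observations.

none

Checking each candidate against the observations:
(A) open feedback resistor — no output ✓; supply rail sagging ✗; excess current draw ✓; output clipping ✗; hot component ✓
(B) ESD-damaged op-amp — does not account for no output, supply rail sagging
(C) saturated input transistor — no output ✗; supply rail sagging ✗; excess current draw ✓; output clipping ✗; hot component ✓
(D) thermal runaway in output stage — fails on supply rail sagging, excess current draw (predicts supply rail steady, not supply rail sagging)
No candidate is consistent with all observations.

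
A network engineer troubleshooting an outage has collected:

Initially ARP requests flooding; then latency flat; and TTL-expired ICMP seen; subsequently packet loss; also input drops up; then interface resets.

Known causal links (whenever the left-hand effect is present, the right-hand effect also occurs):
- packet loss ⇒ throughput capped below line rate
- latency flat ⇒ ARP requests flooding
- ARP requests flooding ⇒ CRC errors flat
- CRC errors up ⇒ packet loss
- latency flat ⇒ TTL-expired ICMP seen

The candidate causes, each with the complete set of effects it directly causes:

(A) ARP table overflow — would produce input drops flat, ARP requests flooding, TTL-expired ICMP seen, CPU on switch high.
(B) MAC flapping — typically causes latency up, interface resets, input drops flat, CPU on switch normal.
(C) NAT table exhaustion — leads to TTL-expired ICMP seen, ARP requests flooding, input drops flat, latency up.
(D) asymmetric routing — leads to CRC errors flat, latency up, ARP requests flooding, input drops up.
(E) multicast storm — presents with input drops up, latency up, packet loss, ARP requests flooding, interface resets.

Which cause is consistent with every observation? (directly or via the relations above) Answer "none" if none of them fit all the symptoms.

none

For each candidate, compare predicted effects to what was observed:
(A) ARP table overflow — fails on latency flat, packet loss, input drops up, interface resets (predicts input drops flat, not input drops up)
(B) MAC flapping — ARP requests flooding -; latency flat -; TTL-expired ICMP seen -; packet loss -; input drops up -; interface resets +
(C) NAT table exhaustion — ARP requests flooding +; latency flat -; TTL-expired ICMP seen +; packet loss -; input drops up -; interface resets -
(D) asymmetric routing — ARP requests flooding +; latency flat -; TTL-expired ICMP seen -; packet loss -; input drops up +; interface resets -
(E) multicast storm — fails on latency flat, TTL-expired ICMP seen (predicts latency up, not latency flat)
None of the listed candidates fits everything.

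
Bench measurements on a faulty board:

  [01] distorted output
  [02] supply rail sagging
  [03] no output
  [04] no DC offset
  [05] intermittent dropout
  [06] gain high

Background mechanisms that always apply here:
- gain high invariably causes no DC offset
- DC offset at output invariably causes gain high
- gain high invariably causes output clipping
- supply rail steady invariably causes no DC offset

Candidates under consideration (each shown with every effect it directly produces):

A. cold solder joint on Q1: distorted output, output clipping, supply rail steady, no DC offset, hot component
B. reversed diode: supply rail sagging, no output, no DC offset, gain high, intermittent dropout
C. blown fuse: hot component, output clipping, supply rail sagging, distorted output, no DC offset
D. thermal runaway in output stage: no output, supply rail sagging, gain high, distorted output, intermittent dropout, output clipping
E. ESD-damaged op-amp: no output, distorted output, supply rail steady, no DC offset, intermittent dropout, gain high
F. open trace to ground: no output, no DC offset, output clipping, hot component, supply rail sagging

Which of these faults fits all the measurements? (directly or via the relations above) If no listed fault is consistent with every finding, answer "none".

Testing each hypothesis:
(A) cold solder joint on Q1 — distorted output ✓; supply rail sagging ✗; no output ✗; no DC offset ✓; intermittent dropout ✗; gain high ✗
(B) reversed diode — distorted output ✗; supply rail sagging ✓; no output ✓; no DC offset ✓; intermittent dropout ✓; gain high ✓
(C) blown fuse — distorted output ✓; supply rail sagging ✓; no output ✗; no DC offset ✓; intermittent dropout ✗; gain high ✗
(D) thermal runaway in output stage — distorted output ✓; supply rail sagging ✓; no output ✓; no DC offset ✓ (through gain high → no DC offset); intermittent dropout ✓; gain high ✓
(E) ESD-damaged op-amp — fails on supply rail sagging (predicts supply rail steady, not supply rail sagging)
(F) open trace to ground — does not account for distorted output, intermittent dropout, gain high
Only (D) is consistent with every observation.

D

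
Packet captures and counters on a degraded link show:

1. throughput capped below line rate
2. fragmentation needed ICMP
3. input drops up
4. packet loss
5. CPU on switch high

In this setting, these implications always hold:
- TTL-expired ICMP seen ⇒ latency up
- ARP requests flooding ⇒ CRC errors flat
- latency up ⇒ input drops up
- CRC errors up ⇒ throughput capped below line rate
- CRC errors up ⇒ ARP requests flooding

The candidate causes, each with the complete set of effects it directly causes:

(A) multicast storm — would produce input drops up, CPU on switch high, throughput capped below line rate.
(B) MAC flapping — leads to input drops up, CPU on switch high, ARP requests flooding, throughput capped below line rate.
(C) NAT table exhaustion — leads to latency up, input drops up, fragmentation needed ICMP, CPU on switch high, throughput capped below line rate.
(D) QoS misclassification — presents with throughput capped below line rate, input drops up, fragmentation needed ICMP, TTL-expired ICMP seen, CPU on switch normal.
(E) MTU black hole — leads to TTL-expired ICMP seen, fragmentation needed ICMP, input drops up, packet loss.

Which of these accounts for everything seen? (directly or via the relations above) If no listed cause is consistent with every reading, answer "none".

none

For each candidate, compare predicted effects to what was observed:
(A) multicast storm — throughput capped below line rate match; fragmentation needed ICMP miss; input drops up match; packet loss miss; CPU on switch high match
(B) MAC flapping — throughput capped below line rate match; fragmentation needed ICMP miss; input drops up match; packet loss miss; CPU on switch high match
(C) NAT table exhaustion — does not account for packet loss
(D) QoS misclassification — fails on packet loss, CPU on switch high (predicts CPU on switch normal, not CPU on switch high)
(E) MTU black hole — throughput capped below line rate miss; fragmentation needed ICMP match; input drops up match; packet loss match; CPU on switch high miss
Every candidate fails on at least one observation.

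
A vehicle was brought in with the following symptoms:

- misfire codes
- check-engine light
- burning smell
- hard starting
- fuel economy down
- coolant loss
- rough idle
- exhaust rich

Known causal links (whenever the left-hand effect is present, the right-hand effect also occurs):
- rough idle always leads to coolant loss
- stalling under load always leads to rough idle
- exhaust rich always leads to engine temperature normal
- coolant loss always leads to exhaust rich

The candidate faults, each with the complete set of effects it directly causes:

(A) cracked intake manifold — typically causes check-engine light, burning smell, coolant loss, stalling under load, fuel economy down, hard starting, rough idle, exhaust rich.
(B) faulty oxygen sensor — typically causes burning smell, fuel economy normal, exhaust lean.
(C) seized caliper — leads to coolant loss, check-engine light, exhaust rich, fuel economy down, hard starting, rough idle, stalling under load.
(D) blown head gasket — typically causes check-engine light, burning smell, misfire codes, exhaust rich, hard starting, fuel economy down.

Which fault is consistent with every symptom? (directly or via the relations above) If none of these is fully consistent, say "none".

none

Testing each hypothesis:
(A) cracked intake manifold — misfire codes -; check-engine light +; burning smell +; hard starting +; fuel economy down +; coolant loss +; rough idle +; exhaust rich +
(B) faulty oxygen sensor — misfire codes -; check-engine light -; burning smell +; hard starting -; fuel economy down -; coolant loss -; rough idle -; exhaust rich -
(C) seized caliper — misfire codes -; check-engine light +; burning smell -; hard starting +; fuel economy down +; coolant loss +; rough idle +; exhaust rich +
(D) blown head gasket — does not account for coolant loss, rough idle
Every candidate fails on at least one observation.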